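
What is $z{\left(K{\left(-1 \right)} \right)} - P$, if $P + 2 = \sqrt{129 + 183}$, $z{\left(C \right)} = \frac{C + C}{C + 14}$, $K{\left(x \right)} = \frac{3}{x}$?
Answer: $\frac{16}{11} - 2 \sqrt{78} \approx -16.209$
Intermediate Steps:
$z{\left(C \right)} = \frac{2 C}{14 + C}$
$P = -2 + 2 \sqrt{78}$ ($P = -2 + \sqrt{129 + 183} = -2 + \sqrt{312} = -2 + 2 \sqrt{78} \approx 15.664$)
$z{\left(K{\left(-1 \right)} \right)} - P = \frac{2 \frac{3}{-1}}{14 + \frac{3}{-1}} - \left(-2 + 2 \sqrt{78}\right) = \frac{2 \cdot 3 \left(-1\right)}{14 + 3 \left(-1\right)} + \left(2 - 2 \sqrt{78}\right) = 2 \left(-3\right) \frac{1}{14 - 3} + \left(2 - 2 \sqrt{78}\right) = 2 \left(-3\right) \frac{1}{11} + \left(2 - 2 \sqrt{78}\right) = - \frac{6}{11} + \left(2 - 2 \sqrt{78}\right) = \frac{16}{11} - 2 \sqrt{78}$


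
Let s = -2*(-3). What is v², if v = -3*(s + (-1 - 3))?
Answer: 36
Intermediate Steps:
s = 6
v = -6 (v = -3*(6 + (-1 - 3)) = -3*(6 - 4) = -3*2 = -6)
v² = (-6)² = 36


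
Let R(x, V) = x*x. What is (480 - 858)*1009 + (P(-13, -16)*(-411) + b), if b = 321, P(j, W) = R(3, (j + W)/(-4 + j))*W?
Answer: -321897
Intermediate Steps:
R(x, V) = x²
P(j, W) = 9*W (P(j, W) = 3²*W = 9*W)
(480 - 858)*1009 + (P(-13, -16)*(-411) + b) = (480 - 858)*1009 + ((9*(-16))*(-411) + 321) = -378*1009 + (-144*(-411) + 321) = -381402 + (59184 + 321) = -381402 + 59505 = -321897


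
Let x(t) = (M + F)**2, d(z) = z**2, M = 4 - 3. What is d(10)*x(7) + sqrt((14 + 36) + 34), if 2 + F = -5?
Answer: 3600 + 2*sqrt(21) ≈ 3609.2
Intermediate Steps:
F = -7 (F = -2 - 5 = -7)
M = 1
x(t) = 36 (x(t) = (1 - 7)**2 = (-6)**2 = 36)
d(10)*x(7) + sqrt((14 + 36) + 34) = 10**2*36 + sqrt((14 + 36) + 34) = 100*36 + sqrt(50 + 34) = 3600 + sqrt(84) = 3600 + 2*sqrt(21)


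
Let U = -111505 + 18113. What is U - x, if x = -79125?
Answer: -14267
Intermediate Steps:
U = -93392
U - x = -93392 - 1*(-79125) = -93392 + 79125 = -14267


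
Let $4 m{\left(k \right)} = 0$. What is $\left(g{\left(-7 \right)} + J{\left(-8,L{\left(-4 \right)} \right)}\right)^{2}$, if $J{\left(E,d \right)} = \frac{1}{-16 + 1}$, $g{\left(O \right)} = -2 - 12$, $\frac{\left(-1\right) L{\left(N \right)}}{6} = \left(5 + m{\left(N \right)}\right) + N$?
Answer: $\frac{44521}{225} \approx 197.87$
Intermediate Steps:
$m{\left(k \right)} = 0$ ($m{\left(k \right)} = \frac{1}{4} \cdot 0 = 0$)
$L{\left(N \right)} = -30 - 6 N$ ($L{\left(N \right)} = - 6 \left(\left(5 + 0\right) + N\right) = - 6 \left(5 + N\right) = -30 - 6 N$)
$g{\left(O \right)} = -14$ ($g{\left(O \right)} = -2 - 12 = -14$)
$J{\left(E,d \right)} = - \frac{1}{15}$ ($J{\left(E,d \right)} = \frac{1}{-15} = - \frac{1}{15}$)
$\left(g{\left(-7 \right)} + J{\left(-8,L{\left(-4 \right)} \right)}\right)^{2} = \left(-14 - \frac{1}{15}\right)^{2} = \left(- \frac{211}{15}\right)^{2} = \frac{44521}{225}$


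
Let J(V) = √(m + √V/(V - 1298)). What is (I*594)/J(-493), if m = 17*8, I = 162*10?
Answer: 2886840*√199/√(243576 - I*√493) ≈ 82515.0 + 3.7609*I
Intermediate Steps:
I = 1620
m = 136
J(V) = √(136 + √V/(-1298 + V)) (J(V) = √(136 + √V/(V - 1298)) = √(136 + √V/(-1298 + V)))
(I*594)/J(-493) = (1620*594)/(√((-176528 + √(-493) + 136*(-493))/(-1298 - 493))) = 962280/(√((-176528 + I*√493 - 67048)/(-1791))) = 962280/(√(-(-243576 + I*√493)/1791)) = 962280/(√(136 - I*√493/1791)) = 962280/√(136 - I*√493/1791)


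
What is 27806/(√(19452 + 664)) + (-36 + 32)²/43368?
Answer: 2/5421 + 13903*√5029/5029 ≈ 196.05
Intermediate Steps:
27806/(√(19452 + 664)) + (-36 + 32)²/43368 = 27806/(√20116) + (-4)²*(1/43368) = 27806/((2*√5029)) + 16*(1/43368) = 27806*(√5029/10058) + 2/5421 = 13903*√5029/5029 + 2/5421 = 2/5421 + 13903*√5029/5029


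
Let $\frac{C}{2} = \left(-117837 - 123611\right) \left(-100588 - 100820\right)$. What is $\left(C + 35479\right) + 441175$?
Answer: $97259594222$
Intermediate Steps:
$C = 97259117568$ ($C = 2 \left(-117837 - 123611\right) \left(-100588 - 100820\right) = 2 \left(\left(-241448\right) \left(-201408\right)\right) = 2 \cdot 48629558784 = 97259117568$)
$\left(C + 35479\right) + 441175 = \left(97259117568 + 35479\right) + 441175 = 97259153047 + 441175 = 97259594222$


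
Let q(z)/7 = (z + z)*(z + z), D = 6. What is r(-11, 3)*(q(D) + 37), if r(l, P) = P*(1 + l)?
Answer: -31350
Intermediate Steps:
q(z) = 28*z² (q(z) = 7*((z + z)*(z + z)) = 7*((2*z)*(2*z)) = 7*(4*z²) = 28*z²)
r(-11, 3)*(q(D) + 37) = (3*(1 - 11))*(28*6² + 37) = (3*(-10))*(28*36 + 37) = -30*(1008 + 37) = -30*1045 = -31350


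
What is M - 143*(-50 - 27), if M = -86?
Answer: 10925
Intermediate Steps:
M - 143*(-50 - 27) = -86 - 143*(-50 - 27) = -86 - 143*(-77) = -86 + 11011 = 10925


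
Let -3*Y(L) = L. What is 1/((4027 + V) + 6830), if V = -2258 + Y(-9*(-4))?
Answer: 1/8587 ≈ 0.00011646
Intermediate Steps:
Y(L) = -L/3
V = -2270 (V = -2258 - (-3)*(-4) = -2258 - 1/3*36 = -2258 - 12 = -2270)
1/((4027 + V) + 6830) = 1/((4027 - 2270) + 6830) = 1/(1757 + 6830) = 1/8587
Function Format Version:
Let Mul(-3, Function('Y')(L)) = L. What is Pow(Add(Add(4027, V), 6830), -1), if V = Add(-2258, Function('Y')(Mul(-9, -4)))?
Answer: Rational(1, 8587) ≈ 0.00011646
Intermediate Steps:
Function('Y')(L) = Mul(Rational(-1, 3), L)
V = -2270 (V = Add(-2258, Mul(Rational(-1, 3), Mul(-9, -4))) = Add(-2258, Mul(Rational(-1, 3), 36)) = Add(-2258, -12) = -2270)
Pow(Add(Add(4027, V), 6830), -1) = Pow(Add(Add(4027, -2270), 6830), -1) = Pow(Add(1757, 6830), -1) = Pow(8587, -1) = Rational(1, 8587)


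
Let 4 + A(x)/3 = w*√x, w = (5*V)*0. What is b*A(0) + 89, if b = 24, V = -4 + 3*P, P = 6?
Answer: -199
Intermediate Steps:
V = 14 (V = -4 + 3*6 = -4 + 18 = 14)
w = 0 (w = (5*14)*0 = 70*0 = 0)
A(x) = -12 (A(x) = -12 + 3*(0*√x) = -12 + 3*0 = -12 + 0 = -12)
b*A(0) + 89 = 24*(-12) + 89 = -288 + 89 = -199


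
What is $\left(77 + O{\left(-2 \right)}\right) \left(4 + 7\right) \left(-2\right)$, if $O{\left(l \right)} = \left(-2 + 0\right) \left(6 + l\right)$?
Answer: $-1518$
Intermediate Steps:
$O{\left(l \right)} = -12 - 2 l$ ($O{\left(l \right)} = - 2 \left(6 + l\right) = -12 - 2 l$)
$\left(77 + O{\left(-2 \right)}\right) \left(4 + 7\right) \left(-2\right) = \left(77 - 8\right) \left(4 + 7\right) \left(-2\right) = \left(77 + \left(-12 + 4\right)\right) 11 \left(-2\right) = \left(77 - 8\right) \left(-22\right) = 69 \left(-22\right) = -1518$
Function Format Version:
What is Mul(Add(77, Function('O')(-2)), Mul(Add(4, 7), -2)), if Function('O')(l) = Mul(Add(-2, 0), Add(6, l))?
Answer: -1518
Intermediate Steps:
Function('O')(l) = Add(-12, Mul(-2, l)) (Function('O')(l) = Mul(-2, Add(6, l)) = Add(-12, Mul(-2, l)))
Mul(Add(77, Function('O')(-2)), Mul(Add(4, 7), -2)) = Mul(Add(77, Add(-12, Mul(-2, -2))), Mul(Add(4, 7), -2)) = Mul(Add(77, Add(-12, 4)), Mul(11, -2)) = Mul(Add(77, -8), -22) = Mul(69, -22) = -1518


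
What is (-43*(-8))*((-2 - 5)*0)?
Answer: 0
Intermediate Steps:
(-43*(-8))*((-2 - 5)*0) = 344*(-7*0) = 344*0 = 0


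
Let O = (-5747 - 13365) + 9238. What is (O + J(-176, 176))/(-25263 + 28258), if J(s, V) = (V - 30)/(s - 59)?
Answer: -2320536/703825 ≈ -3.2970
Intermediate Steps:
O = -9874 (O = -19112 + 9238 = -9874)
J(s, V) = (-30 + V)/(-59 + s)
(O + J(-176, 176))/(-25263 + 28258) = (-9874 + (-30 + 176)/(-59 - 176))/(-25263 + 28258) = (-9874 + 146/(-235))/2995 = (-9874 - 1/235*146)*(1/2995) = (-9874 - 146/235)*(1/2995) = -2320536/235*1/2995 = -2320536/703825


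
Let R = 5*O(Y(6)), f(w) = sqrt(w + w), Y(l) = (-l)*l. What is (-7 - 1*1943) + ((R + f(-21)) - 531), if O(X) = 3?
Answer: -2466 + I*sqrt(42) ≈ -2466.0 + 6.4807*I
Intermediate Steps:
Y(l) = -l**2
f(w) = sqrt(2)*sqrt(w) (f(w) = sqrt(2*w) = sqrt(2)*sqrt(w))
R = 15 (R = 5*3 = 15)
(-7 - 1*1943) + ((R + f(-21)) - 531) = (-7 - 1*1943) + ((15 + sqrt(2)*sqrt(-21)) - 531) = (-7 - 1943) + ((15 + sqrt(2)*(I*sqrt(21))) - 531) = -1950 + ((15 + I*sqrt(42)) - 531) = -1950 + (-516 + I*sqrt(42)) = -2466 + I*sqrt(42)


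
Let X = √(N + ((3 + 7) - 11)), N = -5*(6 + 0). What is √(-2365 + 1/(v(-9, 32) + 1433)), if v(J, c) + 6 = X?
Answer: √((-3374854 - 2365*I*√31)/(1427 + I*√31)) ≈ 0.e-8 - 48.631*I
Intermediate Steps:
N = -30 (N = -5*6 = -30)
X = I*√31 (X = √(-30 + ((3 + 7) - 11)) = √(-30 + (10 - 11)) = √(-30 - 1) = √(-31) = I*√31 ≈ 5.5678*I)
v(J, c) = -6 + I*√31
√(-2365 + 1/(v(-9, 32) + 1433)) = √(-2365 + 1/((-6 + I*√31) + 1433)) = √(-2365 + 1/(1427 + I*√31))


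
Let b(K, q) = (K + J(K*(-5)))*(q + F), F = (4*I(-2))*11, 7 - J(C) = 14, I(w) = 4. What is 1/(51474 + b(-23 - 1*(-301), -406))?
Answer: -1/10856 ≈ -9.2115e-5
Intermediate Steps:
J(C) = -7 (J(C) = 7 - 1*14 = 7 - 14 = -7)
F = 176 (F = (4*4)*11 = 16*11 = 176)
b(K, q) = (-7 + K)*(176 + q) (b(K, q) = (K - 7)*(q + 176) = (-7 + K)*(176 + q))
1/(51474 + b(-23 - 1*(-301), -406)) = 1/(51474 + (-1232 - 7*(-406) + 176*(-23 - 1*(-301)) + (-23 - 1*(-301))*(-406))) = 1/(51474 + (-1232 + 2842 + 176*(-23 + 301) + (-23 + 301)*(-406))) = 1/(51474 + (-1232 + 2842 + 176*278 + 278*(-406))) = 1/(51474 + (-1232 + 2842 + 48928 - 112868)) = 1/(51474 - 62330) = 1/(-10856) = -1/10856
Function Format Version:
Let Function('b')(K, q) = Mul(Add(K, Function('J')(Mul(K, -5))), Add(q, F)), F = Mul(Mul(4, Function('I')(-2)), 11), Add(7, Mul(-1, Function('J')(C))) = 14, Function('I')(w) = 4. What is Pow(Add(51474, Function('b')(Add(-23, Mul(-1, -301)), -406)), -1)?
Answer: Rational(-1, 10856) ≈ -9.2115e-5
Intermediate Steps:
Function('J')(C) = -7 (Function('J')(C) = Add(7, Mul(-1, 14)) = Add(7, -14) = -7)
F = 176 (F = Mul(Mul(4, 4), 11) = Mul(16, 11) = 176)
Function('b')(K, q) = Mul(Add(-7, K), Add(176, q)) (Function('b')(K, q) = Mul(Add(K, -7), Add(q, 176)) = Mul(Add(-7, K), Add(176, q)))
Pow(Add(51474, Function('b')(Add(-23, Mul(-1, -301)), -406)), -1) = Pow(Add(51474, Add(-1232, Mul(-7, -406), Mul(176, Add(-23, Mul(-1, -301))), Mul(Add(-23, Mul(-1, -301)), -406))), -1) = Pow(Add(51474, Add(-1232, 2842, Mul(176, Add(-23, 301)), Mul(Add(-23, 301), -406))), -1) = Pow(Add(51474, Add(-1232, 2842, Mul(176, 278), Mul(278, -406))), -1) = Pow(Add(51474, Add(-1232, 2842, 48928, -112868)), -1) = Pow(Add(51474, -62330), -1) = Pow(-10856, -1) = Rational(-1, 10856)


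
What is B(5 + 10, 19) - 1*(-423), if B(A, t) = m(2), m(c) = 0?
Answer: 423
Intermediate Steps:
B(A, t) = 0
B(5 + 10, 19) - 1*(-423) = 0 - 1*(-423) = 0 + 423 = 423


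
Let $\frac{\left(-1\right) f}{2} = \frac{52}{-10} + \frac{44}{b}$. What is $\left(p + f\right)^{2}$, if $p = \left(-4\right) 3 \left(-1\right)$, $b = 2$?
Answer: $\frac{11664}{25} \approx 466.56$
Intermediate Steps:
$p = 12$ ($p = \left(-12\right) \left(-1\right) = 12$)
$f = - \frac{168}{5}$ ($f = - 2 \left(\frac{52}{-10} + \frac{44}{2}\right) = - 2 \left(52 \left(- \frac{1}{10}\right) + 44 \cdot \frac{1}{2}\right) = - 2 \left(- \frac{26}{5} + 22\right) = \left(-2\right) \frac{84}{5} = - \frac{168}{5} \approx -33.6$)
$\left(p + f\right)^{2} = \left(12 - \frac{168}{5}\right)^{2} = \left(- \frac{108}{5}\right)^{2} = \frac{11664}{25}$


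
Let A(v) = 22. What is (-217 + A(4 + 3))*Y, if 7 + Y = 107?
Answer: -19500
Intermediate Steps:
Y = 100 (Y = -7 + 107 = 100)
(-217 + A(4 + 3))*Y = (-217 + 22)*100 = -195*100 = -19500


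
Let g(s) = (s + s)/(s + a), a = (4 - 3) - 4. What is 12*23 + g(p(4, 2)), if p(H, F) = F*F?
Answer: 284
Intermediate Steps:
a = -3 (a = 1 - 4 = -3)
p(H, F) = F²
g(s) = 2*s/(-3 + s) (g(s) = (s + s)/(s - 3) = (2*s)/(-3 + s) = 2*s/(-3 + s))
12*23 + g(p(4, 2)) = 12*23 + 2*2²/(-3 + 2²) = 276 + 2*4/(-3 + 4) = 276 + 2*4/1 = 276 + 2*4*1 = 276 + 8 = 284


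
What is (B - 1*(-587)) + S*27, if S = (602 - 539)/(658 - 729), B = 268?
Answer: 59004/71 ≈ 831.04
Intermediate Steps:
S = -63/71 (S = 63/(-71) = 63*(-1/71) = -63/71 ≈ -0.88732)
(B - 1*(-587)) + S*27 = (268 - 1*(-587)) - 63/71*27 = (268 + 587) - 1701/71 = 855 - 1701/71 = 59004/71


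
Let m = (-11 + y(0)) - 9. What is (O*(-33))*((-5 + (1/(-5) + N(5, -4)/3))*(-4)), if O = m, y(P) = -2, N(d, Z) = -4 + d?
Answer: 70664/5 ≈ 14133.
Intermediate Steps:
m = -22 (m = (-11 - 2) - 9 = -13 - 9 = -22)
O = -22
(O*(-33))*((-5 + (1/(-5) + N(5, -4)/3))*(-4)) = (-22*(-33))*((-5 + (1/(-5) + (-4 + 5)/3))*(-4)) = 726*((-5 + (1*(-⅕) + 1*(⅓)))*(-4)) = 726*((-5 + (-⅕ + ⅓))*(-4)) = 726*((-5 + 2/15)*(-4)) = 726*(-73/15*(-4)) = 726*(292/15) = 70664/5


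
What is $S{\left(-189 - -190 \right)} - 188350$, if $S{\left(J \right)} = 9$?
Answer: $-188341$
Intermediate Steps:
$S{\left(-189 - -190 \right)} - 188350 = 9 - 188350 = -188341$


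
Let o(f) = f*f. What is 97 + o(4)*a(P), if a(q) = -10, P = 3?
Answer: -63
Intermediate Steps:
o(f) = f²
97 + o(4)*a(P) = 97 + 4²*(-10) = 97 + 16*(-10) = 97 - 160 = -63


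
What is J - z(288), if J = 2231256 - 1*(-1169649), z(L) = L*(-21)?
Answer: 3406953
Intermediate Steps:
z(L) = -21*L
J = 3400905 (J = 2231256 + 1169649 = 3400905)
J - z(288) = 3400905 - (-21)*288 = 3400905 - 1*(-6048) = 3400905 + 6048 = 3406953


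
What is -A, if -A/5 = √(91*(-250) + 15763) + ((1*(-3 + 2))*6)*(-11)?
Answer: 330 + 5*I*√6987 ≈ 330.0 + 417.94*I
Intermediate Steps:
A = -330 - 5*I*√6987 (A = -5*(√(91*(-250) + 15763) + ((1*(-3 + 2))*6)*(-11)) = -5*(√(-22750 + 15763) + ((1*(-1))*6)*(-11)) = -5*(√(-6987) - 1*6*(-11)) = -5*(I*√6987 - 6*(-11)) = -5*(I*√6987 + 66) = -5*(66 + I*√6987) = -330 - 5*I*√6987 ≈ -330.0 - 417.94*I)
-A = -(-330 - 5*I*√6987) = 330 + 5*I*√6987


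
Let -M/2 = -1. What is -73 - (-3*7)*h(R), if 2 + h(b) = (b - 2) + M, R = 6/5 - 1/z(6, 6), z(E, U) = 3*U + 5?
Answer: -10432/115 ≈ -90.713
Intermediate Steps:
M = 2 (M = -2*(-1) = 2)
z(E, U) = 5 + 3*U
R = 133/115 (R = 6/5 - 1/(5 + 3*6) = 6*(⅕) - 1/(5 + 18) = 6/5 - 1/23 = 133/115 ≈ 1.1565)
h(b) = -2 + b (h(b) = -2 + ((b - 2) + 2) = -2 + ((-2 + b) + 2) = -2 + b)
-73 - (-3*7)*h(R) = -73 - (-3*7)*(-2 + 133/115) = -73 - (-21)*(-97)/115 = -73 - 1*2037/115 = -73 - 2037/115 = -10432/115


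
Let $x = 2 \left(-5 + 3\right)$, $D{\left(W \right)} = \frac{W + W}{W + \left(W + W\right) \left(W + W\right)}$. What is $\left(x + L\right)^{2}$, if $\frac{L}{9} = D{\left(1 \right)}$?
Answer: $\frac{4}{25} \approx 0.16$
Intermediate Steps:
$D{\left(W \right)} = \frac{2 W}{W + 4 W^{2}}$ ($D{\left(W \right)} = \frac{2 W}{W + 2 W 2 W} = \frac{2 W}{W + 4 W^{2}}$)
$L = \frac{18}{5}$ ($L = 9 \frac{2}{1 + 4 \cdot 1} = 9 \frac{2}{1 + 4} = 9 \cdot \frac{2}{5} = \frac{18}{5} \approx 3.6$)
$x = -4$ ($x = 2 \left(-2\right) = -4$)
$\left(x + L\right)^{2} = \left(-4 + \frac{18}{5}\right)^{2} = \left(- \frac{2}{5}\right)^{2} = \frac{4}{25}$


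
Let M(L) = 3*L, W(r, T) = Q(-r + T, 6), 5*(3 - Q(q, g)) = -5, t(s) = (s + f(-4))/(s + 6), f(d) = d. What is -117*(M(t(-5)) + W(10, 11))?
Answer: 2691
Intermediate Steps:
t(s) = (-4 + s)/(6 + s) (t(s) = (s - 4)/(s + 6) = (-4 + s)/(6 + s))
Q(q, g) = 4 (Q(q, g) = 3 - 1/5*(-5) = 3 + 1 = 4)
W(r, T) = 4
-117*(M(t(-5)) + W(10, 11)) = -117*(3*((-4 - 5)/(6 - 5)) + 4) = -117*(3*(-9/1) + 4) = -117*(3*(1*(-9)) + 4) = -117*(3*(-9) + 4) = -117*(-27 + 4) = -117*(-23) = 2691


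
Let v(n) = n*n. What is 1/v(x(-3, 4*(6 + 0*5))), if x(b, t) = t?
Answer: 1/576 ≈ 0.0017361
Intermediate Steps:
v(n) = n²
1/v(x(-3, 4*(6 + 0*5))) = 1/((4*(6 + 0*5))²) = 1/((4*(6 + 0))²) = 1/((4*6)²) = 1/(24²) = 1/576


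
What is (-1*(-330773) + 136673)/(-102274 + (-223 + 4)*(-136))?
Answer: -233723/36245 ≈ -6.4484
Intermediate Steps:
(-1*(-330773) + 136673)/(-102274 + (-223 + 4)*(-136)) = (330773 + 136673)/(-102274 - 219*(-136)) = 467446/(-102274 + 29784) = 467446/(-72490) = 467446*(-1/72490) = -233723/36245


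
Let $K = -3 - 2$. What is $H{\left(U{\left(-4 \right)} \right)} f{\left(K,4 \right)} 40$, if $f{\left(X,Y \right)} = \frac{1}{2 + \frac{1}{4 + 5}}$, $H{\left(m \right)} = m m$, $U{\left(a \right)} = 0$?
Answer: $0$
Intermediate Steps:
$K = -5$ ($K = -3 - 2 = -5$)
$H{\left(m \right)} = m^{2}$
$f{\left(X,Y \right)} = \frac{9}{19}$ ($f{\left(X,Y \right)} = \frac{1}{2 + \frac{1}{9}} = \frac{1}{\frac{19}{9}} = \frac{9}{19}$)
$H{\left(U{\left(-4 \right)} \right)} f{\left(K,4 \right)} 40 = 0^{2} \cdot \frac{9}{19} \cdot 40 = 0 \cdot \frac{9}{19} \cdot 40 = 0 \cdot 40 = 0$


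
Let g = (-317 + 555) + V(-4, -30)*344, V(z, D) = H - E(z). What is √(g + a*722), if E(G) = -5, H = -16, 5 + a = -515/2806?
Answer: I*√14346773549/1403 ≈ 85.373*I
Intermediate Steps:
a = -14545/2806 (a = -5 - 515/2806 = -14545/2806 ≈ -5.1835)
V(z, D) = -11 (V(z, D) = -16 - 1*(-5) = -16 + 5 = -11)
g = -3546 (g = (-317 + 555) - 11*344 = 238 - 3784 = -3546)
√(g + a*722) = √(-3546 - 14545/2806*722) = √(-3546 - 5250745/1403) = √(-10225783/1403) = I*√14346773549/1403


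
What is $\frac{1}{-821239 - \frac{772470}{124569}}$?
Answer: $- \frac{13841}{11366854829} \approx -1.2177 \cdot 10^{-6}$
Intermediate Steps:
$\frac{1}{-821239 - \frac{772470}{124569}} = \frac{1}{-821239 - \frac{85830}{13841}} = \frac{1}{- \frac{11366854829}{13841}} = - \frac{13841}{11366854829}$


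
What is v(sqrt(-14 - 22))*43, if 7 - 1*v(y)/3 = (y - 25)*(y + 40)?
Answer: 134547 - 11610*I ≈ 1.3455e+5 - 11610.0*I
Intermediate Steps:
v(y) = 21 - 3*(-25 + y)*(40 + y) (v(y) = 21 - 3*(y - 25)*(y + 40) = 21 - 3*(-25 + y)*(40 + y))
v(sqrt(-14 - 22))*43 = (3021 - 45*sqrt(-14 - 22) - 3*(sqrt(-14 - 22))**2)*43 = (3021 - 270*I - 3*(sqrt(-36))**2)*43 = (3021 - 270*I - 3*(6*I)**2)*43 = (3021 - 270*I - 3*(-36))*43 = (3021 - 270*I + 108)*43 = (3129 - 270*I)*43 = 134547 - 11610*I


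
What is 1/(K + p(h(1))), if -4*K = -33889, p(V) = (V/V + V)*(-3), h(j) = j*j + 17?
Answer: 4/33661 ≈ 0.00011883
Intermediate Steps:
h(j) = 17 + j² (h(j) = j² + 17 = 17 + j²)
p(V) = -3 - 3*V (p(V) = (1 + V)*(-3) = -3 - 3*V)
K = 33889/4 (K = -¼*(-33889) = 33889/4 ≈ 8472.3)
1/(K + p(h(1))) = 1/(33889/4 + (-3 - 3*(17 + 1²))) = 1/(33889/4 + (-3 - 3*(17 + 1))) = 1/(33889/4 + (-3 - 3*18)) = 1/(33889/4 + (-3 - 54)) = 1/(33889/4 - 57) = 1/(33661/4) = 4/33661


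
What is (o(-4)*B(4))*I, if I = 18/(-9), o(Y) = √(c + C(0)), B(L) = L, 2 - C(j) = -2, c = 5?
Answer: -24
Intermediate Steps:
C(j) = 4 (C(j) = 2 - 1*(-2) = 2 + 2 = 4)
o(Y) = 3 (o(Y) = √(5 + 4) = √9 = 3)
I = -2 (I = 18*(-⅑) = -2)
(o(-4)*B(4))*I = (3*4)*(-2) = 12*(-2) = -24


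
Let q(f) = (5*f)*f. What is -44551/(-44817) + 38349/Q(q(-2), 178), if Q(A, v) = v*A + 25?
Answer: 626134156/53556315 ≈ 11.691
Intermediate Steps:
q(f) = 5*f²
Q(A, v) = 25 + A*v (Q(A, v) = A*v + 25 = 25 + A*v)
-44551/(-44817) + 38349/Q(q(-2), 178) = -44551/(-44817) + 38349/(25 + (5*(-2)²)*178) = -44551*(-1/44817) + 38349/(25 + (5*4)*178) = 44551/44817 + 38349/(25 + 20*178) = 44551/44817 + 38349/(25 + 3560) = 44551/44817 + 38349/3585 = 44551/44817 + 38349*(1/3585) = 44551/44817 + 12783/1195 = 626134156/53556315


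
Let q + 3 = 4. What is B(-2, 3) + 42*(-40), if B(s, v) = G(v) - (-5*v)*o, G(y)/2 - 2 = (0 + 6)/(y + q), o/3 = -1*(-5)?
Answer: -1448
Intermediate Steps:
q = 1 (q = -3 + 4 = 1)
o = 15 (o = 3*(-1*(-5)) = 3*5 = 15)
G(y) = 4 + 12/(1 + y) (G(y) = 4 + 2*((0 + 6)/(y + 1)) = 4 + 2*(6/(1 + y)) = 4 + 12/(1 + y))
B(s, v) = 75*v + 4*(4 + v)/(1 + v) (B(s, v) = 4*(4 + v)/(1 + v) - (-5*v)*15 = 4*(4 + v)/(1 + v) - (-75)*v = 4*(4 + v)/(1 + v) + 75*v = 75*v + 4*(4 + v)/(1 + v))
B(-2, 3) + 42*(-40) = (16 + 75*3² + 79*3)/(1 + 3) + 42*(-40) = (16 + 75*9 + 237)/4 - 1680 = (16 + 675 + 237)/4 - 1680 = (¼)*928 - 1680 = 232 - 1680 = -1448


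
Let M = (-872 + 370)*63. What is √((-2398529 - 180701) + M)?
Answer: 2*I*√652714 ≈ 1615.8*I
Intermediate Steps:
M = -31626 (M = -502*63 = -31626)
√((-2398529 - 180701) + M) = √((-2398529 - 180701) - 31626) = √(-2579230 - 31626) = √(-2610856) = 2*I*√652714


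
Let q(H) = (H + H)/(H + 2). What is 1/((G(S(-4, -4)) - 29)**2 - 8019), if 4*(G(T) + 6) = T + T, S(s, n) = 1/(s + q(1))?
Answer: -400/2713391 ≈ -0.00014742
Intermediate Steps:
q(H) = 2*H/(2 + H) (q(H) = (2*H)/(2 + H) = 2*H/(2 + H))
S(s, n) = 1/(2/3 + s) (S(s, n) = 1/(s + 2*1/(2 + 1)) = 1/(s + 2*1/3) = 1/(s + 2*1*(1/3)) = 1/(s + 2/3) = 1/(2/3 + s))
G(T) = -6 + T/2 (G(T) = -6 + (T + T)/4 = -6 + (2*T)/4 = -6 + T/2)
1/((G(S(-4, -4)) - 29)**2 - 8019) = 1/(((-6 + (3/(2 + 3*(-4)))/2) - 29)**2 - 8019) = 1/(((-6 + (3/(2 - 12))/2) - 29)**2 - 8019) = 1/(((-6 + (3/(-10))/2) - 29)**2 - 8019) = 1/(((-6 + (3*(-1/10))/2) - 29)**2 - 8019) = 1/(((-6 + (1/2)*(-3/10)) - 29)**2 - 8019) = 1/(((-6 - 3/20) - 29)**2 - 8019) = 1/((-123/20 - 29)**2 - 8019) = 1/((-703/20)**2 - 8019) = 1/(494209/400 - 8019) = 1/(-2713391/400) = -400/2713391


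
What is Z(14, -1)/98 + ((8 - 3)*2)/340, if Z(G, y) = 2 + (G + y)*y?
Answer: -69/833 ≈ -0.082833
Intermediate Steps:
Z(G, y) = 2 + y*(G + y)
Z(14, -1)/98 + ((8 - 3)*2)/340 = (2 + (-1)² + 14*(-1))/98 + ((8 - 3)*2)/340 = (2 + 1 - 14)*(1/98) + (5*2)*(1/340) = -11*1/98 + 10*(1/340) = -11/98 + 1/34 = -69/833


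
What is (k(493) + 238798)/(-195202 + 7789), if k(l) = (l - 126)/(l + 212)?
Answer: -168352957/132126165 ≈ -1.2742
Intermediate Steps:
k(l) = (-126 + l)/(212 + l)
(k(493) + 238798)/(-195202 + 7789) = ((-126 + 493)/(212 + 493) + 238798)/(-195202 + 7789) = (367/705 + 238798)/(-187413) = ((1/705)*367 + 238798)*(-1/187413) = (367/705 + 238798)*(-1/187413) = (168352957/705)*(-1/187413) = -168352957/132126165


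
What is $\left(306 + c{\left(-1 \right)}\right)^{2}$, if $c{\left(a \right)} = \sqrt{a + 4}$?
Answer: $\left(306 + \sqrt{3}\right)^{2} \approx 94699.0$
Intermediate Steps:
$c{\left(a \right)} = \sqrt{4 + a}$
$\left(306 + c{\left(-1 \right)}\right)^{2} = \left(306 + \sqrt{4 - 1}\right)^{2} = \left(306 + \sqrt{3}\right)^{2}$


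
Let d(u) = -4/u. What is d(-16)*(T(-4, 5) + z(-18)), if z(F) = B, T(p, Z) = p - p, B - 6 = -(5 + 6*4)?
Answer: -23/4 ≈ -5.7500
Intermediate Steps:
B = -23 (B = 6 - (5 + 6*4) = 6 - (5 + 24) = 6 - 1*29 = 6 - 29 = -23)
T(p, Z) = 0
z(F) = -23
d(-16)*(T(-4, 5) + z(-18)) = (-4/(-16))*(0 - 23) = -4*(-1/16)*(-23) = (¼)*(-23) = -23/4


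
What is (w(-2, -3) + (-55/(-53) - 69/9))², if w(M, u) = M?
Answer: 1882384/25281 ≈ 74.458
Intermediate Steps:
(w(-2, -3) + (-55/(-53) - 69/9))² = (-2 + (-55/(-53) - 69/9))² = (-2 + (-55*(-1/53) - 69*⅑))² = (-2 + (55/53 - 23/3))² = (-2 - 1054/159)² = (-1372/159)² = 1882384/25281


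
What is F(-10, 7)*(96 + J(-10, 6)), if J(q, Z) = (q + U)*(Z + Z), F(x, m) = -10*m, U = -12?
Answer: 11760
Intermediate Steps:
J(q, Z) = 2*Z*(-12 + q) (J(q, Z) = (q - 12)*(Z + Z) = (-12 + q)*(2*Z) = 2*Z*(-12 + q))
F(-10, 7)*(96 + J(-10, 6)) = (-10*7)*(96 + 2*6*(-12 - 10)) = -70*(96 + 2*6*(-22)) = -70*(96 - 264) = -70*(-168) = 11760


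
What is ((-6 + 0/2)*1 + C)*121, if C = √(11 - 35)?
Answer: -726 + 242*I*√6 ≈ -726.0 + 592.78*I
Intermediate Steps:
C = 2*I*√6 (C = √(-24) = 2*I*√6 ≈ 4.899*I)
((-6 + 0/2)*1 + C)*121 = ((-6 + 0/2)*1 + 2*I*√6)*121 = ((-6 + 0*(½))*1 + 2*I*√6)*121 = ((-6 + 0)*1 + 2*I*√6)*121 = (-6*1 + 2*I*√6)*121 = (-6 + 2*I*√6)*121 = -726 + 242*I*√6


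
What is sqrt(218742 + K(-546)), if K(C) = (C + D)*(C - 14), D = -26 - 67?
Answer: sqrt(576582) ≈ 759.33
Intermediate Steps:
D = -93
K(C) = (-93 + C)*(-14 + C) (K(C) = (C - 93)*(C - 14) = (-93 + C)*(-14 + C))
sqrt(218742 + K(-546)) = sqrt(218742 + (1302 + (-546)**2 - 107*(-546))) = sqrt(218742 + (1302 + 298116 + 58422)) = sqrt(218742 + 357840) = sqrt(576582)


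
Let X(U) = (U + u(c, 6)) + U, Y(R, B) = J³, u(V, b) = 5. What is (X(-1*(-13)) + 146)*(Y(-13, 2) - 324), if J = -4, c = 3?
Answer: -68676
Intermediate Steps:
Y(R, B) = -64 (Y(R, B) = (-4)³ = -64)
X(U) = 5 + 2*U (X(U) = (U + 5) + U = (5 + U) + U = 5 + 2*U)
(X(-1*(-13)) + 146)*(Y(-13, 2) - 324) = ((5 + 2*(-1*(-13))) + 146)*(-64 - 324) = ((5 + 2*13) + 146)*(-388) = ((5 + 26) + 146)*(-388) = (31 + 146)*(-388) = 177*(-388) = -68676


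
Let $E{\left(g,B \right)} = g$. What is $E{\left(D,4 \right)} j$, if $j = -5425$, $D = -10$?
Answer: $54250$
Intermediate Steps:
$E{\left(D,4 \right)} j = \left(-10\right) \left(-5425\right) = 54250$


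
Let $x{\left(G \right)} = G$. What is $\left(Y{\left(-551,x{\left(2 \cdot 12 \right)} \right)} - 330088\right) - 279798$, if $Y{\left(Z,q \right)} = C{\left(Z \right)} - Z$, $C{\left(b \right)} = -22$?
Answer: $-609357$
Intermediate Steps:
$Y{\left(Z,q \right)} = -22 - Z$
$\left(Y{\left(-551,x{\left(2 \cdot 12 \right)} \right)} - 330088\right) - 279798 = \left(\left(-22 - -551\right) - 330088\right) - 279798 = \left(\left(-22 + 551\right) - 330088\right) - 279798 = \left(529 - 330088\right) - 279798 = -329559 - 279798 = -609357$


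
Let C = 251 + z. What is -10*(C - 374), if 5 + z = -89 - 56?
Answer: 2730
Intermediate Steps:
z = -150 (z = -5 + (-89 - 56) = -5 - 145 = -150)
C = 101 (C = 251 - 150 = 101)
-10*(C - 374) = -10*(101 - 374) = -10*(-273) = 2730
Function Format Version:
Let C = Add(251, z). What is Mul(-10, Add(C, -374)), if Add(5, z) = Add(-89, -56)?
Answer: 2730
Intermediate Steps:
z = -150 (z = Add(-5, Add(-89, -56)) = Add(-5, -145) = -150)
C = 101 (C = Add(251, -150) = 101)
Mul(-10, Add(C, -374)) = Mul(-10, Add(101, -374)) = Mul(-10, -273) = 2730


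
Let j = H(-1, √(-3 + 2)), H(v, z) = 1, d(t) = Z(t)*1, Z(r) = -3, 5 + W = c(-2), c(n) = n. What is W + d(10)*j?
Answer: -10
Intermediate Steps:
W = -7 (W = -5 - 2 = -7)
d(t) = -3 (d(t) = -3*1 = -3)
j = 1
W + d(10)*j = -7 - 3*1 = -7 - 3 = -10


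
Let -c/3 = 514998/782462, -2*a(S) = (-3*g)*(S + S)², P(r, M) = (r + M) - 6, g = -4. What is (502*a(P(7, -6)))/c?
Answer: 39279592400/257499 ≈ 1.5254e+5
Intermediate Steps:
P(r, M) = -6 + M + r (P(r, M) = (M + r) - 6 = -6 + M + r)
a(S) = -24*S² (a(S) = -(-3*(-4))*(S + S)²/2 = -6*(2*S)² = -6*4*S² = -24*S²)
c = -772497/391231 (c = -1544994/782462 = -3*257499/391231 = -772497/391231 ≈ -1.9745)
(502*a(P(7, -6)))/c = (502*(-24*(-6 - 6 + 7)²))/(-772497/391231) = (502*(-24*(-5)²))*(-391231/772497) = (502*(-24*25))*(-391231/772497) = (502*(-600))*(-391231/772497) = -301200*(-391231/772497) = 39279592400/257499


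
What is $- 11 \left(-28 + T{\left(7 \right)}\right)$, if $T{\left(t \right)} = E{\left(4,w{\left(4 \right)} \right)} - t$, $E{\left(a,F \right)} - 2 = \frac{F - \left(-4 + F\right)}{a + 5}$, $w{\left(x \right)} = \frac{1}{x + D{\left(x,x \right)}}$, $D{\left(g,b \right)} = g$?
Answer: $\frac{3223}{9} \approx 358.11$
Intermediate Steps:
$w{\left(x \right)} = \frac{1}{2 x}$ ($w{\left(x \right)} = \frac{1}{x + x} = \frac{1}{2 x}$)
$E{\left(a,F \right)} = 2 + \frac{4}{5 + a}$ ($E{\left(a,F \right)} = 2 + \frac{F - \left(-4 + F\right)}{a + 5} = 2 + \frac{4}{5 + a}$)
$T{\left(t \right)} = \frac{22}{9} - t$ ($T{\left(t \right)} = \frac{2 \left(7 + 4\right)}{5 + 4} - t = 2 \cdot \frac{1}{9} \cdot 11 - t = \frac{22}{9} - t$)
$- 11 \left(-28 + T{\left(7 \right)}\right) = - 11 \left(-28 + \left(\frac{22}{9} - 7\right)\right) = - 11 \left(-28 - \frac{41}{9}\right) = \left(-11\right) \left(- \frac{293}{9}\right) = \frac{3223}{9}$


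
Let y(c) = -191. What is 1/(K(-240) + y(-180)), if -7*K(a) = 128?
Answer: -7/1465 ≈ -0.0047782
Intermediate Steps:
K(a) = -128/7 (K(a) = -⅐*128 = -128/7)
1/(K(-240) + y(-180)) = 1/(-128/7 - 191) = 1/(-1465/7) = -7/1465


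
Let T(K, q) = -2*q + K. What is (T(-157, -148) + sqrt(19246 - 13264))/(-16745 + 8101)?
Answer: -139/8644 - sqrt(5982)/8644 ≈ -0.025028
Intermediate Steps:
T(K, q) = K - 2*q
(T(-157, -148) + sqrt(19246 - 13264))/(-16745 + 8101) = ((-157 - 2*(-148)) + sqrt(19246 - 13264))/(-16745 + 8101) = ((-157 + 296) + sqrt(5982))/(-8644) = (139 + sqrt(5982))*(-1/8644) = -139/8644 - sqrt(5982)/8644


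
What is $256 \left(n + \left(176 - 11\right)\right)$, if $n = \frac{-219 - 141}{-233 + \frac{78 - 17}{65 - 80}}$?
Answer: $\frac{37896960}{889} \approx 42629.0$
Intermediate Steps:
$n = \frac{1350}{889}$ ($n = - \frac{360}{-233 + \frac{61}{-15}} = - \frac{360}{-233 + 61 \left(- \frac{1}{15}\right)} = - \frac{360}{-233 - \frac{61}{15}} = - \frac{360}{- \frac{3556}{15}} = \left(-360\right) \left(- \frac{15}{3556}\right) = \frac{1350}{889} \approx 1.5186$)
$256 \left(n + \left(176 - 11\right)\right) = 256 \left(\frac{1350}{889} + \left(176 - 11\right)\right) = 256 \left(\frac{1350}{889} + 165\right) = 256 \cdot \frac{148035}{889} = \frac{37896960}{889}$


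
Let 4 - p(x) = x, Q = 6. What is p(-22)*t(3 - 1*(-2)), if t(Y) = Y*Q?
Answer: 780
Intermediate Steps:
p(x) = 4 - x
t(Y) = 6*Y (t(Y) = Y*6 = 6*Y)
p(-22)*t(3 - 1*(-2)) = (4 - 1*(-22))*(6*(3 - 1*(-2))) = (4 + 22)*(6*(3 + 2)) = 26*(6*5) = 26*30 = 780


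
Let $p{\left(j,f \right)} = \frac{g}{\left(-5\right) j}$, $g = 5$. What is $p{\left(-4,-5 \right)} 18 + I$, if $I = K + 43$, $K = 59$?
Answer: $\frac{213}{2} \approx 106.5$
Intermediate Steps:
$p{\left(j,f \right)} = - \frac{1}{j}$ ($p{\left(j,f \right)} = \frac{5}{\left(-5\right) j} = 5 \left(- \frac{1}{5 j}\right) = - \frac{1}{j}$)
$I = 102$ ($I = 59 + 43 = 102$)
$p{\left(-4,-5 \right)} 18 + I = - \frac{1}{-4} \cdot 18 + 102 = \left(-1\right) \left(- \frac{1}{4}\right) 18 + 102 = \frac{1}{4} \cdot 18 + 102 = \frac{9}{2} + 102 = \frac{213}{2}$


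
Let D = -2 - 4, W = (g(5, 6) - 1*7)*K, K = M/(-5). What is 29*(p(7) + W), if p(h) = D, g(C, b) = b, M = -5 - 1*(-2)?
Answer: -957/5 ≈ -191.40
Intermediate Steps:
M = -3 (M = -5 + 2 = -3)
K = ⅗ (K = -3/(-5) = -3*(-⅕) = ⅗ ≈ 0.60000)
W = -⅗ (W = (6 - 1*7)*(⅗) = (6 - 7)*(⅗) = -1*⅗ = -⅗ ≈ -0.60000)
D = -6
p(h) = -6
29*(p(7) + W) = 29*(-6 - ⅗) = 29*(-33/5) = -957/5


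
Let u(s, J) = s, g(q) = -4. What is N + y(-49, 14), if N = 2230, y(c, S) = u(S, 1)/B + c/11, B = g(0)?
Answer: 48885/22 ≈ 2222.0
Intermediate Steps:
B = -4
y(c, S) = -S/4 + c/11 (y(c, S) = S/(-4) + c/11 = S*(-¼) + c*(1/11) = -S/4 + c/11)
N + y(-49, 14) = 2230 + (-¼*14 + (1/11)*(-49)) = 2230 + (-7/2 - 49/11) = 2230 - 175/22 = 48885/22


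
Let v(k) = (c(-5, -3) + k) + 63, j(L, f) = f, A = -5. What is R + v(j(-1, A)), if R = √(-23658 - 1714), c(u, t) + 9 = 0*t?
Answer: 49 + 2*I*√6343 ≈ 49.0 + 159.29*I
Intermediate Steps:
c(u, t) = -9 (c(u, t) = -9 + 0*t = -9 + 0 = -9)
R = 2*I*√6343 (R = √(-25372) = 2*I*√6343 ≈ 159.29*I)
v(k) = 54 + k (v(k) = (-9 + k) + 63 = 54 + k)
R + v(j(-1, A)) = 2*I*√6343 + (54 - 5) = 2*I*√6343 + 49 = 49 + 2*I*√6343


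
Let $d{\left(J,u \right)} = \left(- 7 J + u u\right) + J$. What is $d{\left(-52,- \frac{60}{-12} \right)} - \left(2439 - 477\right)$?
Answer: $-1625$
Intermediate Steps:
$d{\left(J,u \right)} = u^{2} - 6 J$ ($d{\left(J,u \right)} = \left(- 7 J + u^{2}\right) + J = \left(u^{2} - 7 J\right) + J = u^{2} - 6 J$)
$d{\left(-52,- \frac{60}{-12} \right)} - \left(2439 - 477\right) = \left(\left(- \frac{60}{-12}\right)^{2} - -312\right) - \left(2439 - 477\right) = \left(\left(\left(-60\right) \left(- \frac{1}{12}\right)\right)^{2} + 312\right) - 1962 = \left(5^{2} + 312\right) - 1962 = \left(25 + 312\right) - 1962 = 337 - 1962 = -1625$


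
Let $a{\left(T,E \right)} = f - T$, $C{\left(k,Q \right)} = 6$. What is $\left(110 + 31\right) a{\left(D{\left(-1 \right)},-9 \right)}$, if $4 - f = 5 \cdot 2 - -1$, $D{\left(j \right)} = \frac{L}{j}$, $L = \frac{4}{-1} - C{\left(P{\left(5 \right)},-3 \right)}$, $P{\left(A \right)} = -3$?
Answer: $-2397$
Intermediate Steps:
$L = -10$ ($L = \frac{4}{-1} - 6 = 4 \left(-1\right) - 6 = -4 - 6 = -10$)
$D{\left(j \right)} = - \frac{10}{j}$
$f = -7$ ($f = 4 - \left(5 \cdot 2 - -1\right) = 4 - \left(10 + 1\right) = 4 - 11 = -7$)
$a{\left(T,E \right)} = -7 - T$
$\left(110 + 31\right) a{\left(D{\left(-1 \right)},-9 \right)} = \left(110 + 31\right) \left(-7 - - \frac{10}{-1}\right) = 141 \left(-7 - \left(-10\right) \left(-1\right)\right) = 141 \left(-7 - 10\right) = 141 \left(-17\right) = -2397$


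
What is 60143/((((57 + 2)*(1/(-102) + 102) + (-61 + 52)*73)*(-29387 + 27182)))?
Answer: -2044862/401870805 ≈ -0.0050884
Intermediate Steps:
60143/((((57 + 2)*(1/(-102) + 102) + (-61 + 52)*73)*(-29387 + 27182))) = 60143/(((59*(-1/102 + 102) - 9*73)*(-2205))) = 60143/(((59*(10403/102) - 657)*(-2205))) = 60143/(((613777/102 - 657)*(-2205))) = 60143/(((546763/102)*(-2205))) = 60143/(-401870805/34) = 60143*(-34/401870805) = -2044862/401870805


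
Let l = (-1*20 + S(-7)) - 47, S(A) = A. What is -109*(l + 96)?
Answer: -2398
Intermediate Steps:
l = -74 (l = (-1*20 - 7) - 47 = (-20 - 7) - 47 = -27 - 47 = -74)
-109*(l + 96) = -109*(-74 + 96) = -109*22 = -2398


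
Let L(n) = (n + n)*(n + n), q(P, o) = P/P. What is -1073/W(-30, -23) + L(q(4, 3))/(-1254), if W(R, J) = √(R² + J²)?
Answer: -2/627 - 1073*√1429/1429 ≈ -28.388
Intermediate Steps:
q(P, o) = 1
W(R, J) = √(J² + R²)
L(n) = 4*n² (L(n) = (2*n)*(2*n) = 4*n²)
-1073/W(-30, -23) + L(q(4, 3))/(-1254) = -1073/√((-23)² + (-30)²) + (4*1²)/(-1254) = -1073/√(529 + 900) + (4*1)*(-1/1254) = -1073*√1429/1429 + 4*(-1/1254) = -1073*√1429/1429 - 2/627 = -2/627 - 1073*√1429/1429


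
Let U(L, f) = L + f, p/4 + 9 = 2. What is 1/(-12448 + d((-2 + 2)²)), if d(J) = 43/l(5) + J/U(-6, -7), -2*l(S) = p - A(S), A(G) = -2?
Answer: -13/161781 ≈ -8.0356e-5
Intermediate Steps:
p = -28 (p = -36 + 4*2 = -36 + 8 = -28)
l(S) = 13 (l(S) = -(-28 - 1*(-2))/2 = -(-28 + 2)/2 = -½*(-26) = 13)
d(J) = 43/13 - J/13 (d(J) = 43/13 + J/(-6 - 7) = 43*(1/13) + J/(-13) = 43/13 + J*(-1/13) = 43/13 - J/13)
1/(-12448 + d((-2 + 2)²)) = 1/(-12448 + (43/13 - (-2 + 2)²/13)) = 1/(-12448 + (43/13 - 1/13*0²)) = 1/(-12448 + (43/13 - 1/13*0)) = 1/(-12448 + (43/13 + 0)) = 1/(-12448 + 43/13) = 1/(-161781/13) = -13/161781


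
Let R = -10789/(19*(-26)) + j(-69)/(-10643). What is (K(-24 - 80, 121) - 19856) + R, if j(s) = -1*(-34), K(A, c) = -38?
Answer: -104480719417/5257642 ≈ -19872.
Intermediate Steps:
j(s) = 34
R = 114810531/5257642 (R = -10789/(19*(-26)) + 34/(-10643) = -10789/(-494) + 34*(-1/10643) = -10789*(-1/494) - 34/10643 = 10789/494 - 34/10643 = 114810531/5257642 ≈ 21.837)
(K(-24 - 80, 121) - 19856) + R = (-38 - 19856) + 114810531/5257642 = -19894 + 114810531/5257642 = -104480719417/5257642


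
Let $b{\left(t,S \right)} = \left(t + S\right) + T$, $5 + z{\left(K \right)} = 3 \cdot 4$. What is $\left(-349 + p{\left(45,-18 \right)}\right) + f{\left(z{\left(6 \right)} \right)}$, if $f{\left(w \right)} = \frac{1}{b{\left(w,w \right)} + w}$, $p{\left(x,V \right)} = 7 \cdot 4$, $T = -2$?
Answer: $- \frac{6098}{19} \approx -320.95$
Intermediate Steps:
$p{\left(x,V \right)} = 28$
$z{\left(K \right)} = 7$ ($z{\left(K \right)} = -5 + 3 \cdot 4 = -5 + 12 = 7$)
$b{\left(t,S \right)} = -2 + S + t$ ($b{\left(t,S \right)} = \left(t + S\right) - 2 = \left(S + t\right) - 2 = -2 + S + t$)
$f{\left(w \right)} = \frac{1}{-2 + 3 w}$ ($f{\left(w \right)} = \frac{1}{\left(-2 + w + w\right) + w} = \frac{1}{\left(-2 + 2 w\right) + w} = \frac{1}{-2 + 3 w}$)
$\left(-349 + p{\left(45,-18 \right)}\right) + f{\left(z{\left(6 \right)} \right)} = \left(-349 + 28\right) + \frac{1}{-2 + 3 \cdot 7} = -321 + \frac{1}{-2 + 21} = -321 + \frac{1}{19} = - \frac{6098}{19}$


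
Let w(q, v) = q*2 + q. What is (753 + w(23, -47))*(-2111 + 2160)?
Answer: 40278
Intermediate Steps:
w(q, v) = 3*q (w(q, v) = 2*q + q = 3*q)
(753 + w(23, -47))*(-2111 + 2160) = (753 + 3*23)*(-2111 + 2160) = (753 + 69)*49 = 822*49 = 40278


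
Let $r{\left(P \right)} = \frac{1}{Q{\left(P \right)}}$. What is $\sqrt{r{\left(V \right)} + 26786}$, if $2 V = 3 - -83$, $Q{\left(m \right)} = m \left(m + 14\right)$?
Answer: $\frac{\sqrt{160914245637}}{2451} \approx 163.66$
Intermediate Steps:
$Q{\left(m \right)} = m \left(14 + m\right)$
$V = 43$ ($V = \frac{3 - -83}{2} = \frac{3 + 83}{2} = \frac{1}{2} \cdot 86 = 43$)
$r{\left(P \right)} = \frac{1}{P \left(14 + P\right)}$
$\sqrt{r{\left(V \right)} + 26786} = \sqrt{\frac{1}{43 \left(14 + 43\right)} + 26786} = \sqrt{\frac{1}{43 \cdot 57} + 26786} = \sqrt{\frac{1}{43} \cdot \frac{1}{57} + 26786} = \sqrt{\frac{1}{2451} + 26786} = \sqrt{\frac{65652487}{2451}} = \frac{\sqrt{160914245637}}{2451}$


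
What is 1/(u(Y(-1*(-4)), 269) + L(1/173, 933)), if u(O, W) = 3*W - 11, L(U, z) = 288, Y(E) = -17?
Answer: 1/1084 ≈ 0.00092251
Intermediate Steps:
u(O, W) = -11 + 3*W
1/(u(Y(-1*(-4)), 269) + L(1/173, 933)) = 1/((-11 + 3*269) + 288) = 1/((-11 + 807) + 288) = 1/(796 + 288) = 1/1084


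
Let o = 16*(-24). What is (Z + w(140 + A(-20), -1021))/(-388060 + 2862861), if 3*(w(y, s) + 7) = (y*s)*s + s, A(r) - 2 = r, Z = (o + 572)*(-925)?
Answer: 18093580/1060629 ≈ 17.059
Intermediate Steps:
o = -384
Z = -173900 (Z = (-384 + 572)*(-925) = 188*(-925) = -173900)
A(r) = 2 + r
w(y, s) = -7 + s/3 + y*s²/3 (w(y, s) = -7 + ((y*s)*s + s)/3 = -7 + ((s*y)*s + s)/3 = -7 + (y*s² + s)/3 = -7 + (s + y*s²)/3 = -7 + (s/3 + y*s²/3) = -7 + s/3 + y*s²/3)
(Z + w(140 + A(-20), -1021))/(-388060 + 2862861) = (-173900 + (-7 + (⅓)*(-1021) + (⅓)*(140 + (2 - 20))*(-1021)²))/(-388060 + 2862861) = (-173900 + (-7 - 1021/3 + (⅓)*(140 - 18)*1042441))/2474801 = (-173900 + (-7 - 1021/3 + (⅓)*122*1042441))*(1/2474801) = (-173900 + (-7 - 1021/3 + 127177802/3))*(1/2474801) = (-173900 + 127176760/3)*(1/2474801) = (126655060/3)*(1/2474801) = 18093580/1060629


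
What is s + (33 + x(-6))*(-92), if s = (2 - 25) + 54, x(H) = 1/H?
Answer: -8969/3 ≈ -2989.7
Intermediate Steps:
s = 31 (s = -23 + 54 = 31)
s + (33 + x(-6))*(-92) = 31 + (33 + 1/(-6))*(-92) = 31 + (33 - ⅙)*(-92) = 31 + (197/6)*(-92) = 31 - 9062/3 = -8969/3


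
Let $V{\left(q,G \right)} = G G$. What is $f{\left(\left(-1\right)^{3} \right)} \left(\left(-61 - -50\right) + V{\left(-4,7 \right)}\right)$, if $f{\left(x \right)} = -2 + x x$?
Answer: $-38$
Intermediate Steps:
$V{\left(q,G \right)} = G^{2}$
$f{\left(x \right)} = -2 + x^{2}$
$f{\left(\left(-1\right)^{3} \right)} \left(\left(-61 - -50\right) + V{\left(-4,7 \right)}\right) = \left(-2 + \left(\left(-1\right)^{3}\right)^{2}\right) \left(\left(-61 - -50\right) + 7^{2}\right) = \left(-2 + \left(-1\right)^{2}\right) \left(\left(-61 + 50\right) + 49\right) = \left(-2 + 1\right) \left(-11 + 49\right) = \left(-1\right) 38 = -38$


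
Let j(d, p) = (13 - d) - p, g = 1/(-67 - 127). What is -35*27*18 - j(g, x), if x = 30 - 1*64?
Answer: -3309059/194 ≈ -17057.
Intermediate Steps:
g = -1/194 (g = 1/(-194) = -1/194 ≈ -0.0051546)
x = -34 (x = 30 - 64 = -34)
j(d, p) = 13 - d - p
-35*27*18 - j(g, x) = -35*27*18 - (13 - 1*(-1/194) - 1*(-34)) = -945*18 - (13 + 1/194 + 34) = -17010 - 1*9119/194 = -17010 - 9119/194 = -3309059/194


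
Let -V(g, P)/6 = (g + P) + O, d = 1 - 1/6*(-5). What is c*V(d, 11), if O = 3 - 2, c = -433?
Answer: 35939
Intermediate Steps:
d = 11/6 (d = 1 - 1*⅙*(-5) = 1 - ⅙*(-5) = 1 + ⅚ = 11/6 ≈ 1.8333)
O = 1
V(g, P) = -6 - 6*P - 6*g (V(g, P) = -6*((g + P) + 1) = -6*((P + g) + 1) = -6*(1 + P + g) = -6 - 6*P - 6*g)
c*V(d, 11) = -433*(-6 - 6*11 - 6*11/6) = -433*(-6 - 66 - 11) = -433*(-83) = 35939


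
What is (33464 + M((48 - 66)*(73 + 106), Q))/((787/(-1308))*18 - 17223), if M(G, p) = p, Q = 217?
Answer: -2447486/1252325 ≈ -1.9544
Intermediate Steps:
(33464 + M((48 - 66)*(73 + 106), Q))/((787/(-1308))*18 - 17223) = (33464 + 217)/((787/(-1308))*18 - 17223) = 33681/((787*(-1/1308))*18 - 17223) = 33681/(-787/1308*18 - 17223) = 33681/(-2361/218 - 17223) = 33681/(-3756975/218) = 33681*(-218/3756975) = -2447486/1252325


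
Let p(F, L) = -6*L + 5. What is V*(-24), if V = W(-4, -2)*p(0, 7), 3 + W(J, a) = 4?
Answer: 888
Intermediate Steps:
p(F, L) = 5 - 6*L
W(J, a) = 1 (W(J, a) = -3 + 4 = 1)
V = -37 (V = 1*(5 - 6*7) = 1*(5 - 42) = 1*(-37) = -37)
V*(-24) = -37*(-24) = 888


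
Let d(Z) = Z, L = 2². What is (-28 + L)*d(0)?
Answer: 0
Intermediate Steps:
L = 4
(-28 + L)*d(0) = (-28 + 4)*0 = -24*0 = 0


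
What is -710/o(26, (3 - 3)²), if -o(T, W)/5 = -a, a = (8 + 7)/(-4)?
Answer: 568/15 ≈ 37.867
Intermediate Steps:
a = -15/4 (a = 15*(-¼) = -15/4 ≈ -3.7500)
o(T, W) = -75/4 (o(T, W) = -(-5)*(-15)/4 = -5*15/4 = -75/4)
-710/o(26, (3 - 3)²) = -710/(-75/4) = -710*(-4/75) = 568/15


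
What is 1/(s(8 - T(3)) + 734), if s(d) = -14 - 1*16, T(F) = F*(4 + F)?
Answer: 1/704 ≈ 0.0014205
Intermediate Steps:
s(d) = -30 (s(d) = -14 - 16 = -30)
1/(s(8 - T(3)) + 734) = 1/(-30 + 734) = 1/704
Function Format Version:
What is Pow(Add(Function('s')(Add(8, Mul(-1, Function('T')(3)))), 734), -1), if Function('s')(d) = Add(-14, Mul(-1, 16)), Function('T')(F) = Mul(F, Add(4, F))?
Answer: Rational(1, 704) ≈ 0.0014205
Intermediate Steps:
Function('s')(d) = -30 (Function('s')(d) = Add(-14, -16) = -30)
Pow(Add(Function('s')(Add(8, Mul(-1, Function('T')(3)))), 734), -1) = Pow(Add(-30, 734), -1) = Pow(704, -1) = Rational(1, 704)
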